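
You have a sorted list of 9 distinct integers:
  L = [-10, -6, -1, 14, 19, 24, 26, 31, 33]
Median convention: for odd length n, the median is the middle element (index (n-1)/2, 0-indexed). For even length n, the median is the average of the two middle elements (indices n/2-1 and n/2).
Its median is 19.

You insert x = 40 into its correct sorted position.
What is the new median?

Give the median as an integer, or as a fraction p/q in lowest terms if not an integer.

Answer: 43/2

Derivation:
Old list (sorted, length 9): [-10, -6, -1, 14, 19, 24, 26, 31, 33]
Old median = 19
Insert x = 40
Old length odd (9). Middle was index 4 = 19.
New length even (10). New median = avg of two middle elements.
x = 40: 9 elements are < x, 0 elements are > x.
New sorted list: [-10, -6, -1, 14, 19, 24, 26, 31, 33, 40]
New median = 43/2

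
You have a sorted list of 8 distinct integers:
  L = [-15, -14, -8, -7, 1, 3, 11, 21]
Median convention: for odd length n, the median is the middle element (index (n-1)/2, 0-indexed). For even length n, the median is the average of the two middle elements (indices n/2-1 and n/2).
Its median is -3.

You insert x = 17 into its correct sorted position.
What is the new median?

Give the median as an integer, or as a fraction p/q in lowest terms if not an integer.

Old list (sorted, length 8): [-15, -14, -8, -7, 1, 3, 11, 21]
Old median = -3
Insert x = 17
Old length even (8). Middle pair: indices 3,4 = -7,1.
New length odd (9). New median = single middle element.
x = 17: 7 elements are < x, 1 elements are > x.
New sorted list: [-15, -14, -8, -7, 1, 3, 11, 17, 21]
New median = 1

Answer: 1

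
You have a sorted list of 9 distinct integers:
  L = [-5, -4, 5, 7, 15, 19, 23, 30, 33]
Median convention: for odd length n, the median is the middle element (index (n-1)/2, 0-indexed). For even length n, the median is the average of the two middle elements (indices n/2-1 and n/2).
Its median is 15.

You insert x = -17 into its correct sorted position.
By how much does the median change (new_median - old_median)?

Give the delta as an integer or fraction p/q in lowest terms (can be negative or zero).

Answer: -4

Derivation:
Old median = 15
After inserting x = -17: new sorted = [-17, -5, -4, 5, 7, 15, 19, 23, 30, 33]
New median = 11
Delta = 11 - 15 = -4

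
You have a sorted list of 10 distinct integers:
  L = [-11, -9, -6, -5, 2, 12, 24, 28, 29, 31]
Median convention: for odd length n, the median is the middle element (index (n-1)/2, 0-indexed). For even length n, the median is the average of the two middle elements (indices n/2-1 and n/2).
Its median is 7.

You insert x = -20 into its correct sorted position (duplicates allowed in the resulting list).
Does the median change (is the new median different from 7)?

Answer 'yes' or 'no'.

Old median = 7
Insert x = -20
New median = 2
Changed? yes

Answer: yes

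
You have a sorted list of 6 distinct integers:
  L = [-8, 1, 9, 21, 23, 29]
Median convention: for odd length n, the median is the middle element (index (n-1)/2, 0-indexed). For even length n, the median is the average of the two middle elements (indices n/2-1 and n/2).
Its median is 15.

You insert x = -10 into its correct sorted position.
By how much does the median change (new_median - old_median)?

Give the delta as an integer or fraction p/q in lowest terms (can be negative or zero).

Old median = 15
After inserting x = -10: new sorted = [-10, -8, 1, 9, 21, 23, 29]
New median = 9
Delta = 9 - 15 = -6

Answer: -6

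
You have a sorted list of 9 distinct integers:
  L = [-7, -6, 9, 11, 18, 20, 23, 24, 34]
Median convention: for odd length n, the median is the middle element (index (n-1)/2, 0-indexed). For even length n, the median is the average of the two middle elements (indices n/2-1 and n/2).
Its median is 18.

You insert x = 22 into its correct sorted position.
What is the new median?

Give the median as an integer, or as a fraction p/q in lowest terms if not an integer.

Answer: 19

Derivation:
Old list (sorted, length 9): [-7, -6, 9, 11, 18, 20, 23, 24, 34]
Old median = 18
Insert x = 22
Old length odd (9). Middle was index 4 = 18.
New length even (10). New median = avg of two middle elements.
x = 22: 6 elements are < x, 3 elements are > x.
New sorted list: [-7, -6, 9, 11, 18, 20, 22, 23, 24, 34]
New median = 19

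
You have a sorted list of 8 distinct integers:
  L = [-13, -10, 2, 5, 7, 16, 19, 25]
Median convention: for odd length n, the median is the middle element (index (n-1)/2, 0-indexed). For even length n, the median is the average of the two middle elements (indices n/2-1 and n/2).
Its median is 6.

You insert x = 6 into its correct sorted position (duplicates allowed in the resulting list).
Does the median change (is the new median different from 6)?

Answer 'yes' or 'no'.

Old median = 6
Insert x = 6
New median = 6
Changed? no

Answer: no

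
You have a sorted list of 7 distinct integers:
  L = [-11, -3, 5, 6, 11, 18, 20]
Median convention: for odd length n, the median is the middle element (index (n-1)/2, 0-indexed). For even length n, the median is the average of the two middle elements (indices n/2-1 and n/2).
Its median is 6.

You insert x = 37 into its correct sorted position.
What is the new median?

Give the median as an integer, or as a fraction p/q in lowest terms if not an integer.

Old list (sorted, length 7): [-11, -3, 5, 6, 11, 18, 20]
Old median = 6
Insert x = 37
Old length odd (7). Middle was index 3 = 6.
New length even (8). New median = avg of two middle elements.
x = 37: 7 elements are < x, 0 elements are > x.
New sorted list: [-11, -3, 5, 6, 11, 18, 20, 37]
New median = 17/2

Answer: 17/2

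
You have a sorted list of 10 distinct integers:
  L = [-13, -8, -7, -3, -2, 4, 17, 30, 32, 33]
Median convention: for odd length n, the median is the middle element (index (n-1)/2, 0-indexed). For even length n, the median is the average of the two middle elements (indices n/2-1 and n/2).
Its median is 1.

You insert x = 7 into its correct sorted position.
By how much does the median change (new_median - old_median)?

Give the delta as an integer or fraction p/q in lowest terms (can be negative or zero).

Old median = 1
After inserting x = 7: new sorted = [-13, -8, -7, -3, -2, 4, 7, 17, 30, 32, 33]
New median = 4
Delta = 4 - 1 = 3

Answer: 3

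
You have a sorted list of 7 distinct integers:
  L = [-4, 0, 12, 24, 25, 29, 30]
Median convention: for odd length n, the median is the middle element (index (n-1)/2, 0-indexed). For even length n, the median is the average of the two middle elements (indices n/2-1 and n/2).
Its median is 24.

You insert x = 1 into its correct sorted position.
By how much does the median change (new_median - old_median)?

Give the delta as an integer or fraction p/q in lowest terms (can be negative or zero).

Answer: -6

Derivation:
Old median = 24
After inserting x = 1: new sorted = [-4, 0, 1, 12, 24, 25, 29, 30]
New median = 18
Delta = 18 - 24 = -6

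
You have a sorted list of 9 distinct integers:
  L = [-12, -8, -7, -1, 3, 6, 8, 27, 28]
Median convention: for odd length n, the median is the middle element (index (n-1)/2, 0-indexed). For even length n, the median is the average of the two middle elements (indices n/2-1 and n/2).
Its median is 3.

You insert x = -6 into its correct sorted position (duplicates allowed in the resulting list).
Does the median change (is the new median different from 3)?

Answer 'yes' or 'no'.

Old median = 3
Insert x = -6
New median = 1
Changed? yes

Answer: yes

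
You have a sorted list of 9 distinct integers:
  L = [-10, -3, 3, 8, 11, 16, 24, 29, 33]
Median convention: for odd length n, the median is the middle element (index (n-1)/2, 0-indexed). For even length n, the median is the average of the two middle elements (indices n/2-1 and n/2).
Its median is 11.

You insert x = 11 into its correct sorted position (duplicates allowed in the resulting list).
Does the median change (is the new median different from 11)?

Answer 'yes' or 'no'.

Old median = 11
Insert x = 11
New median = 11
Changed? no

Answer: no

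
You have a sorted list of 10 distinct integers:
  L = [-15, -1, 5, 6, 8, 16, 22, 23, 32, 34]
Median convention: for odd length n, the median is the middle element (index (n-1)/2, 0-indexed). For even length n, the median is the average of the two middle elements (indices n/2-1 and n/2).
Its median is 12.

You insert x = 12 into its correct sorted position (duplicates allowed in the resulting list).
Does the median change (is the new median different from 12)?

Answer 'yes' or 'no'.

Old median = 12
Insert x = 12
New median = 12
Changed? no

Answer: no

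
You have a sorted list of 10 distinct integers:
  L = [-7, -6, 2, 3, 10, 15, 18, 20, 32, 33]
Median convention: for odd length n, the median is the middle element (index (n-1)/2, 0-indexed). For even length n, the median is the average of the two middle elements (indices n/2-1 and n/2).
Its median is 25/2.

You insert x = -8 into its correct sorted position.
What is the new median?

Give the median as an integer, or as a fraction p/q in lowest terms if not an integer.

Answer: 10

Derivation:
Old list (sorted, length 10): [-7, -6, 2, 3, 10, 15, 18, 20, 32, 33]
Old median = 25/2
Insert x = -8
Old length even (10). Middle pair: indices 4,5 = 10,15.
New length odd (11). New median = single middle element.
x = -8: 0 elements are < x, 10 elements are > x.
New sorted list: [-8, -7, -6, 2, 3, 10, 15, 18, 20, 32, 33]
New median = 10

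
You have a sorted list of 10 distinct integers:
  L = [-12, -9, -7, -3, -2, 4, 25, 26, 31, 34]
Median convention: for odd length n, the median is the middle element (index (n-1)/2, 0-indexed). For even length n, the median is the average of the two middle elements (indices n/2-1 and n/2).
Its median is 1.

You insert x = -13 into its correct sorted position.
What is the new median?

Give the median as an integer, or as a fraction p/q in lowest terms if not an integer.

Old list (sorted, length 10): [-12, -9, -7, -3, -2, 4, 25, 26, 31, 34]
Old median = 1
Insert x = -13
Old length even (10). Middle pair: indices 4,5 = -2,4.
New length odd (11). New median = single middle element.
x = -13: 0 elements are < x, 10 elements are > x.
New sorted list: [-13, -12, -9, -7, -3, -2, 4, 25, 26, 31, 34]
New median = -2

Answer: -2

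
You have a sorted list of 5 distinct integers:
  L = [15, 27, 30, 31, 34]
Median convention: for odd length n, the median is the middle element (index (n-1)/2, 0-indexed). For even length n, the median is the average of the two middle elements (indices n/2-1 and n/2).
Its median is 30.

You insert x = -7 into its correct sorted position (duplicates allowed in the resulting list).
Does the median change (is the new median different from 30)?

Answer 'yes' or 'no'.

Answer: yes

Derivation:
Old median = 30
Insert x = -7
New median = 57/2
Changed? yes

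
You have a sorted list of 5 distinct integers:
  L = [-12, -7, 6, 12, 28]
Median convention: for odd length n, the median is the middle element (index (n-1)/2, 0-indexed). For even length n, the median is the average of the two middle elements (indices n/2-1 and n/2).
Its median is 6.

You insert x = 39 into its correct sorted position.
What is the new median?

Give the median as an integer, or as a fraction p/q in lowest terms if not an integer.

Answer: 9

Derivation:
Old list (sorted, length 5): [-12, -7, 6, 12, 28]
Old median = 6
Insert x = 39
Old length odd (5). Middle was index 2 = 6.
New length even (6). New median = avg of two middle elements.
x = 39: 5 elements are < x, 0 elements are > x.
New sorted list: [-12, -7, 6, 12, 28, 39]
New median = 9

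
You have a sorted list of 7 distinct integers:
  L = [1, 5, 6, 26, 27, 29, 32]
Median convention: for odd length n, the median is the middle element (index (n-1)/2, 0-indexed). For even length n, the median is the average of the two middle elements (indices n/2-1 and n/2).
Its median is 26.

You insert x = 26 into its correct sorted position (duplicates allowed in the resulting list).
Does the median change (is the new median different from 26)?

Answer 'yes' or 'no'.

Answer: no

Derivation:
Old median = 26
Insert x = 26
New median = 26
Changed? no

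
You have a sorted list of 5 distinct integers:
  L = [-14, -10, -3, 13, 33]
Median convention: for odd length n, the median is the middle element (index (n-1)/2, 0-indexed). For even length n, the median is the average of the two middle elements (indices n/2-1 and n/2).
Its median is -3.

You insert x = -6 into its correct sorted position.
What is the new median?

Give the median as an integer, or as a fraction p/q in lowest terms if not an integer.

Old list (sorted, length 5): [-14, -10, -3, 13, 33]
Old median = -3
Insert x = -6
Old length odd (5). Middle was index 2 = -3.
New length even (6). New median = avg of two middle elements.
x = -6: 2 elements are < x, 3 elements are > x.
New sorted list: [-14, -10, -6, -3, 13, 33]
New median = -9/2

Answer: -9/2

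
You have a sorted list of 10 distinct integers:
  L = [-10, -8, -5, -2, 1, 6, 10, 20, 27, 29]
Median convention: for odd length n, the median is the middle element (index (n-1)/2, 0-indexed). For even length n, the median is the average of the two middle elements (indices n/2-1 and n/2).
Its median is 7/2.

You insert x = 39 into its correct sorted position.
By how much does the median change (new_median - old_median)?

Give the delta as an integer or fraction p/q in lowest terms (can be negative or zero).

Old median = 7/2
After inserting x = 39: new sorted = [-10, -8, -5, -2, 1, 6, 10, 20, 27, 29, 39]
New median = 6
Delta = 6 - 7/2 = 5/2

Answer: 5/2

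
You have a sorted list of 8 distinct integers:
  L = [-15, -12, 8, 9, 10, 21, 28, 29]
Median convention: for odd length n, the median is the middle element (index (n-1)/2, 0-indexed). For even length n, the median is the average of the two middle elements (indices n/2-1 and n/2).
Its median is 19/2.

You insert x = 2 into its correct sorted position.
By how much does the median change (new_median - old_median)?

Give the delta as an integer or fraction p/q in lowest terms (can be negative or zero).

Answer: -1/2

Derivation:
Old median = 19/2
After inserting x = 2: new sorted = [-15, -12, 2, 8, 9, 10, 21, 28, 29]
New median = 9
Delta = 9 - 19/2 = -1/2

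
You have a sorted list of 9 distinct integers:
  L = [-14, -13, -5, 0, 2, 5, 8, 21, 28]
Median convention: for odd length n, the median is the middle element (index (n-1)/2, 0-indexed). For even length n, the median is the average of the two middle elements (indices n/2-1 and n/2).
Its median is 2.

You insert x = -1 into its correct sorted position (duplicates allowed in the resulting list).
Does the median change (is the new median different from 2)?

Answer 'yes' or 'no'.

Old median = 2
Insert x = -1
New median = 1
Changed? yes

Answer: yes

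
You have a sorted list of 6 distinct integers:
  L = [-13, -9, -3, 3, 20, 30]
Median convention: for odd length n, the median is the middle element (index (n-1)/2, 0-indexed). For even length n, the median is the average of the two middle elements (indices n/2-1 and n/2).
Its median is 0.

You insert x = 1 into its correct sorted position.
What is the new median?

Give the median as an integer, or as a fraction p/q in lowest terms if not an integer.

Answer: 1

Derivation:
Old list (sorted, length 6): [-13, -9, -3, 3, 20, 30]
Old median = 0
Insert x = 1
Old length even (6). Middle pair: indices 2,3 = -3,3.
New length odd (7). New median = single middle element.
x = 1: 3 elements are < x, 3 elements are > x.
New sorted list: [-13, -9, -3, 1, 3, 20, 30]
New median = 1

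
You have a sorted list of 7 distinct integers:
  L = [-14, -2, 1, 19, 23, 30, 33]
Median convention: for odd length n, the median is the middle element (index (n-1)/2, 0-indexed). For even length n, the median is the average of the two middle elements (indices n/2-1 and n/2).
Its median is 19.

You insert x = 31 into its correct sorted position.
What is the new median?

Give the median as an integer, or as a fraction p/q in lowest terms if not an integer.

Answer: 21

Derivation:
Old list (sorted, length 7): [-14, -2, 1, 19, 23, 30, 33]
Old median = 19
Insert x = 31
Old length odd (7). Middle was index 3 = 19.
New length even (8). New median = avg of two middle elements.
x = 31: 6 elements are < x, 1 elements are > x.
New sorted list: [-14, -2, 1, 19, 23, 30, 31, 33]
New median = 21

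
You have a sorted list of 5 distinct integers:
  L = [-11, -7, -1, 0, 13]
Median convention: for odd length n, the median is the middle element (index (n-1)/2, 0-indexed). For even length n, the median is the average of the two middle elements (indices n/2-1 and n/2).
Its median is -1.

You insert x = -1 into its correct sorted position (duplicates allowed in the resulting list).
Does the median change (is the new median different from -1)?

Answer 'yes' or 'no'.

Old median = -1
Insert x = -1
New median = -1
Changed? no

Answer: no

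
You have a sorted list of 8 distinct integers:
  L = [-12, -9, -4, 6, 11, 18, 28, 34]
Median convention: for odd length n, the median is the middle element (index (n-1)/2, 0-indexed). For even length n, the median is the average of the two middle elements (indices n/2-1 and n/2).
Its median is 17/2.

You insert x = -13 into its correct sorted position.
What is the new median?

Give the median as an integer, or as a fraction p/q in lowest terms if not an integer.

Answer: 6

Derivation:
Old list (sorted, length 8): [-12, -9, -4, 6, 11, 18, 28, 34]
Old median = 17/2
Insert x = -13
Old length even (8). Middle pair: indices 3,4 = 6,11.
New length odd (9). New median = single middle element.
x = -13: 0 elements are < x, 8 elements are > x.
New sorted list: [-13, -12, -9, -4, 6, 11, 18, 28, 34]
New median = 6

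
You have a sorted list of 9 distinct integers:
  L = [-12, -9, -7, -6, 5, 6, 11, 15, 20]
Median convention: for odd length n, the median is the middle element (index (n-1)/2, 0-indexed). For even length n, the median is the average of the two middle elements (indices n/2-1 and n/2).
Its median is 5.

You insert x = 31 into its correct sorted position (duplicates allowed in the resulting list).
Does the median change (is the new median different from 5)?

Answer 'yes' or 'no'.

Answer: yes

Derivation:
Old median = 5
Insert x = 31
New median = 11/2
Changed? yes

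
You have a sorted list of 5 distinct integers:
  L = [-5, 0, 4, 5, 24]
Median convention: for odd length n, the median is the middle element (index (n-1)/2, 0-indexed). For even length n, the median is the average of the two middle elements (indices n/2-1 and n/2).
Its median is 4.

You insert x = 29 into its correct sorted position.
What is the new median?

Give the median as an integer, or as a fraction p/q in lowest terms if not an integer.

Old list (sorted, length 5): [-5, 0, 4, 5, 24]
Old median = 4
Insert x = 29
Old length odd (5). Middle was index 2 = 4.
New length even (6). New median = avg of two middle elements.
x = 29: 5 elements are < x, 0 elements are > x.
New sorted list: [-5, 0, 4, 5, 24, 29]
New median = 9/2

Answer: 9/2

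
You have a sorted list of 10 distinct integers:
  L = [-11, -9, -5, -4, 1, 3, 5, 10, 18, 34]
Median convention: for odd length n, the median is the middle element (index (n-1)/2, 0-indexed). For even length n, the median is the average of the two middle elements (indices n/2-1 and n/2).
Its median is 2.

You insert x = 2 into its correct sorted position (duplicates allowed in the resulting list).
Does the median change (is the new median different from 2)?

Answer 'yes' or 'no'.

Old median = 2
Insert x = 2
New median = 2
Changed? no

Answer: no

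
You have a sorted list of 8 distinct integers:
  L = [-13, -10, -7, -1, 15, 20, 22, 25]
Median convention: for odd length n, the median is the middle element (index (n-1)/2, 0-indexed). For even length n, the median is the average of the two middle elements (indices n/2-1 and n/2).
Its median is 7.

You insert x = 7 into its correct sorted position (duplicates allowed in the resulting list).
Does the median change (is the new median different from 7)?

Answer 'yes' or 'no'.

Old median = 7
Insert x = 7
New median = 7
Changed? no

Answer: no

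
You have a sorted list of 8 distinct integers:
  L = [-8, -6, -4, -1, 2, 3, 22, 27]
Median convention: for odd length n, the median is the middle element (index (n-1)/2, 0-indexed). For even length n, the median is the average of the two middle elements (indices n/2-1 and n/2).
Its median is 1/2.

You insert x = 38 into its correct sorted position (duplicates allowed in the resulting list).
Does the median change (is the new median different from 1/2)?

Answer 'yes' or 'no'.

Answer: yes

Derivation:
Old median = 1/2
Insert x = 38
New median = 2
Changed? yes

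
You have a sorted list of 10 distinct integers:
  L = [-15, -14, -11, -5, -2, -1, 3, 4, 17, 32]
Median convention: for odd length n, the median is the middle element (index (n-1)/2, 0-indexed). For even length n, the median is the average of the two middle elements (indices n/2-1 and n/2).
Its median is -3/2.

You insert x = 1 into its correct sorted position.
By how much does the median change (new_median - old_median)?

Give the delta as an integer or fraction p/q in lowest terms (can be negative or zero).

Answer: 1/2

Derivation:
Old median = -3/2
After inserting x = 1: new sorted = [-15, -14, -11, -5, -2, -1, 1, 3, 4, 17, 32]
New median = -1
Delta = -1 - -3/2 = 1/2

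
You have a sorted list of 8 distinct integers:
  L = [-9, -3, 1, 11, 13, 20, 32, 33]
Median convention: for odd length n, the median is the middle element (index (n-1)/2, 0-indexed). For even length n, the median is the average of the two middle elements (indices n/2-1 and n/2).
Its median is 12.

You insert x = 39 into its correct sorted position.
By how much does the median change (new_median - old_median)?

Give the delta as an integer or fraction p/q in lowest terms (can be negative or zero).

Answer: 1

Derivation:
Old median = 12
After inserting x = 39: new sorted = [-9, -3, 1, 11, 13, 20, 32, 33, 39]
New median = 13
Delta = 13 - 12 = 1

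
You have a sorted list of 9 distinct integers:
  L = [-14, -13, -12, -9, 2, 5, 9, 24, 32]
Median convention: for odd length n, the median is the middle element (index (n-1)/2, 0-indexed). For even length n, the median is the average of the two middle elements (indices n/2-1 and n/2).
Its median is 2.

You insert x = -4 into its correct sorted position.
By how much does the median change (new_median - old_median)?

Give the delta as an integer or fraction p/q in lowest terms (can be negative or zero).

Old median = 2
After inserting x = -4: new sorted = [-14, -13, -12, -9, -4, 2, 5, 9, 24, 32]
New median = -1
Delta = -1 - 2 = -3

Answer: -3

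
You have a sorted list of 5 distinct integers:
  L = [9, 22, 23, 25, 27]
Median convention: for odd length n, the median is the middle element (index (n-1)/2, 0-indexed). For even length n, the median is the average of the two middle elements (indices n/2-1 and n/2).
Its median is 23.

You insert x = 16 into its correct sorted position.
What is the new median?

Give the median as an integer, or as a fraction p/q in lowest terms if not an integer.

Old list (sorted, length 5): [9, 22, 23, 25, 27]
Old median = 23
Insert x = 16
Old length odd (5). Middle was index 2 = 23.
New length even (6). New median = avg of two middle elements.
x = 16: 1 elements are < x, 4 elements are > x.
New sorted list: [9, 16, 22, 23, 25, 27]
New median = 45/2

Answer: 45/2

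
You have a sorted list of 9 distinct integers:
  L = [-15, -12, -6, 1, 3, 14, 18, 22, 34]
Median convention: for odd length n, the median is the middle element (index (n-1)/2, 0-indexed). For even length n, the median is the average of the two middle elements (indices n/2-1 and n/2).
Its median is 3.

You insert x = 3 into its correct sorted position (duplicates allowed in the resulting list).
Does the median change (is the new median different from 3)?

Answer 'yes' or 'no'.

Old median = 3
Insert x = 3
New median = 3
Changed? no

Answer: no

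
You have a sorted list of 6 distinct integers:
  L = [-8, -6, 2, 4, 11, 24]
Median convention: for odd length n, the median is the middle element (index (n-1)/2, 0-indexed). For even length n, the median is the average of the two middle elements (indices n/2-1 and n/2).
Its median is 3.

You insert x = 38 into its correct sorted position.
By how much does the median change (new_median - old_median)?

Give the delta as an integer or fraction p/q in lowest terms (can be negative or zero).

Old median = 3
After inserting x = 38: new sorted = [-8, -6, 2, 4, 11, 24, 38]
New median = 4
Delta = 4 - 3 = 1

Answer: 1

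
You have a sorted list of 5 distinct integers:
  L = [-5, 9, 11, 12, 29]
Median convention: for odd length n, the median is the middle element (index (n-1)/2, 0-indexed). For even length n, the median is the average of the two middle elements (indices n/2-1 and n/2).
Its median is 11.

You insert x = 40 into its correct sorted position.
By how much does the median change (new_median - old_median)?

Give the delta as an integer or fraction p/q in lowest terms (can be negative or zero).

Answer: 1/2

Derivation:
Old median = 11
After inserting x = 40: new sorted = [-5, 9, 11, 12, 29, 40]
New median = 23/2
Delta = 23/2 - 11 = 1/2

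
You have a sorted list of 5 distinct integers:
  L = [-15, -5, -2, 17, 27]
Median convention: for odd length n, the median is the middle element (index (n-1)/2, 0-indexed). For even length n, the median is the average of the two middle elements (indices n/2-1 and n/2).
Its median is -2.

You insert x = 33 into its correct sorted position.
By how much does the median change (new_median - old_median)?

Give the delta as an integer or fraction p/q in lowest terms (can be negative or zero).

Old median = -2
After inserting x = 33: new sorted = [-15, -5, -2, 17, 27, 33]
New median = 15/2
Delta = 15/2 - -2 = 19/2

Answer: 19/2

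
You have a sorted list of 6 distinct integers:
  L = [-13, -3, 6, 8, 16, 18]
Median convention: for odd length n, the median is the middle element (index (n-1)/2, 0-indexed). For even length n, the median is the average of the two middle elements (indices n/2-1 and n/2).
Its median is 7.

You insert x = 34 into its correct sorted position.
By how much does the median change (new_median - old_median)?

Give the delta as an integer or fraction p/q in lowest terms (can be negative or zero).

Answer: 1

Derivation:
Old median = 7
After inserting x = 34: new sorted = [-13, -3, 6, 8, 16, 18, 34]
New median = 8
Delta = 8 - 7 = 1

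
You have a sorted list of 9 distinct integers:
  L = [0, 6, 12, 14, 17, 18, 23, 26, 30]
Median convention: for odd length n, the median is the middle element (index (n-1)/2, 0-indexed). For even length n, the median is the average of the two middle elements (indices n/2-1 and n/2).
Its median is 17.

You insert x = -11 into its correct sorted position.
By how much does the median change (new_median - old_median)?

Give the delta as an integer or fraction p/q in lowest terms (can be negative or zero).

Old median = 17
After inserting x = -11: new sorted = [-11, 0, 6, 12, 14, 17, 18, 23, 26, 30]
New median = 31/2
Delta = 31/2 - 17 = -3/2

Answer: -3/2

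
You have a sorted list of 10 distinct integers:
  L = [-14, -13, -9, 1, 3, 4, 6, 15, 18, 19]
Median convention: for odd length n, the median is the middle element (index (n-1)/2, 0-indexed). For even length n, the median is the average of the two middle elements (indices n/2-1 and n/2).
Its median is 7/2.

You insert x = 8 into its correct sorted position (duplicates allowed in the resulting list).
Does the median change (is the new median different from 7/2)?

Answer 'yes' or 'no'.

Answer: yes

Derivation:
Old median = 7/2
Insert x = 8
New median = 4
Changed? yes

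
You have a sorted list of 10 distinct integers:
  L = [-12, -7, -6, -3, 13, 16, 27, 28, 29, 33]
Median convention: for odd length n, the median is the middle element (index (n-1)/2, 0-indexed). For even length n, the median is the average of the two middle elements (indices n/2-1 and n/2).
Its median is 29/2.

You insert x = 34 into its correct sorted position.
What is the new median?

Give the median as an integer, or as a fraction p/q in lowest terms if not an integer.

Answer: 16

Derivation:
Old list (sorted, length 10): [-12, -7, -6, -3, 13, 16, 27, 28, 29, 33]
Old median = 29/2
Insert x = 34
Old length even (10). Middle pair: indices 4,5 = 13,16.
New length odd (11). New median = single middle element.
x = 34: 10 elements are < x, 0 elements are > x.
New sorted list: [-12, -7, -6, -3, 13, 16, 27, 28, 29, 33, 34]
New median = 16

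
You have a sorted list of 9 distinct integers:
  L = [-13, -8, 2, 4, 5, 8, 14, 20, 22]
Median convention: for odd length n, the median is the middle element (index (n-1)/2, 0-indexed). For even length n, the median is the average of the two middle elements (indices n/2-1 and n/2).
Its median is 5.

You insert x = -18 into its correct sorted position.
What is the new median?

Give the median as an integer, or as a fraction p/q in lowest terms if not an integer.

Answer: 9/2

Derivation:
Old list (sorted, length 9): [-13, -8, 2, 4, 5, 8, 14, 20, 22]
Old median = 5
Insert x = -18
Old length odd (9). Middle was index 4 = 5.
New length even (10). New median = avg of two middle elements.
x = -18: 0 elements are < x, 9 elements are > x.
New sorted list: [-18, -13, -8, 2, 4, 5, 8, 14, 20, 22]
New median = 9/2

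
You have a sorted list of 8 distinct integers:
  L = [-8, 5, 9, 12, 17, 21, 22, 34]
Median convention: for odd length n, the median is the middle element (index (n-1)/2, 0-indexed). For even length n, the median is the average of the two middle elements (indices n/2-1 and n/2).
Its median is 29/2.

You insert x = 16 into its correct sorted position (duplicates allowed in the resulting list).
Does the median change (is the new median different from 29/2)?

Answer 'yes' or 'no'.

Answer: yes

Derivation:
Old median = 29/2
Insert x = 16
New median = 16
Changed? yes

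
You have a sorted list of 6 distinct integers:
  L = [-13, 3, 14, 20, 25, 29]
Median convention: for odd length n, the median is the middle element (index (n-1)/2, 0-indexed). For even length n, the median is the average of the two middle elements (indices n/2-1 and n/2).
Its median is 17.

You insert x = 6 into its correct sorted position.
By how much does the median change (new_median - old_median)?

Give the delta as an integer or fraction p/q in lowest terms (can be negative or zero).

Old median = 17
After inserting x = 6: new sorted = [-13, 3, 6, 14, 20, 25, 29]
New median = 14
Delta = 14 - 17 = -3

Answer: -3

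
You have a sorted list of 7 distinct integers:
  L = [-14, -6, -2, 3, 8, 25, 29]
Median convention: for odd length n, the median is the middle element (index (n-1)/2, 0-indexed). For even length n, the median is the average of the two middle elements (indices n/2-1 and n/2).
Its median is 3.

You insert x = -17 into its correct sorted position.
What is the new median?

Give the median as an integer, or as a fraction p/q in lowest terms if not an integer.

Answer: 1/2

Derivation:
Old list (sorted, length 7): [-14, -6, -2, 3, 8, 25, 29]
Old median = 3
Insert x = -17
Old length odd (7). Middle was index 3 = 3.
New length even (8). New median = avg of two middle elements.
x = -17: 0 elements are < x, 7 elements are > x.
New sorted list: [-17, -14, -6, -2, 3, 8, 25, 29]
New median = 1/2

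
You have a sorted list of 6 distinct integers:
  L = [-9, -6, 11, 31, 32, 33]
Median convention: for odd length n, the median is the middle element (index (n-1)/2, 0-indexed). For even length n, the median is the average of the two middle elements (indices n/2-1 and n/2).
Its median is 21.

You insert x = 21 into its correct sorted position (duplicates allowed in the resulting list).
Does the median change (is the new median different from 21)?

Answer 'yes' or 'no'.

Old median = 21
Insert x = 21
New median = 21
Changed? no

Answer: no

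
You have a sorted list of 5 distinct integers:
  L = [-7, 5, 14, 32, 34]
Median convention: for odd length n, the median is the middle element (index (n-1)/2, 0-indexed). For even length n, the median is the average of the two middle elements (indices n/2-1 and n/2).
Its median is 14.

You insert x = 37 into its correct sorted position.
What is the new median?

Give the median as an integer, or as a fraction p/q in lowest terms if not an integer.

Old list (sorted, length 5): [-7, 5, 14, 32, 34]
Old median = 14
Insert x = 37
Old length odd (5). Middle was index 2 = 14.
New length even (6). New median = avg of two middle elements.
x = 37: 5 elements are < x, 0 elements are > x.
New sorted list: [-7, 5, 14, 32, 34, 37]
New median = 23

Answer: 23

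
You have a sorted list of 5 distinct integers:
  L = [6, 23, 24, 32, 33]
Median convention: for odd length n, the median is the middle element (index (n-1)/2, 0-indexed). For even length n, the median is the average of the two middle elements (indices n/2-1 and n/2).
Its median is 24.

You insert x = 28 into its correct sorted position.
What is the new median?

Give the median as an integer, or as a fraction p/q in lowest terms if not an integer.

Answer: 26

Derivation:
Old list (sorted, length 5): [6, 23, 24, 32, 33]
Old median = 24
Insert x = 28
Old length odd (5). Middle was index 2 = 24.
New length even (6). New median = avg of two middle elements.
x = 28: 3 elements are < x, 2 elements are > x.
New sorted list: [6, 23, 24, 28, 32, 33]
New median = 26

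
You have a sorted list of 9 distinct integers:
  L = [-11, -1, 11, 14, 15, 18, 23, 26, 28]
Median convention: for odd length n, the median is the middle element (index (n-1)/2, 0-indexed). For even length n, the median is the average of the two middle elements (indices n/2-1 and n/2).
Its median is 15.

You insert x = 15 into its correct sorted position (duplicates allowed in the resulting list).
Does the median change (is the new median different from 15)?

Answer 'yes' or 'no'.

Answer: no

Derivation:
Old median = 15
Insert x = 15
New median = 15
Changed? no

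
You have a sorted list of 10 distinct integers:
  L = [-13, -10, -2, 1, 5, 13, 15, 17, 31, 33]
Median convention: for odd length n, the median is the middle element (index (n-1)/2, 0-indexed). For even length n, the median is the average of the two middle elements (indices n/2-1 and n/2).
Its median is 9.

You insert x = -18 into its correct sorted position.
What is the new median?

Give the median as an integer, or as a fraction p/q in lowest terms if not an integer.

Answer: 5

Derivation:
Old list (sorted, length 10): [-13, -10, -2, 1, 5, 13, 15, 17, 31, 33]
Old median = 9
Insert x = -18
Old length even (10). Middle pair: indices 4,5 = 5,13.
New length odd (11). New median = single middle element.
x = -18: 0 elements are < x, 10 elements are > x.
New sorted list: [-18, -13, -10, -2, 1, 5, 13, 15, 17, 31, 33]
New median = 5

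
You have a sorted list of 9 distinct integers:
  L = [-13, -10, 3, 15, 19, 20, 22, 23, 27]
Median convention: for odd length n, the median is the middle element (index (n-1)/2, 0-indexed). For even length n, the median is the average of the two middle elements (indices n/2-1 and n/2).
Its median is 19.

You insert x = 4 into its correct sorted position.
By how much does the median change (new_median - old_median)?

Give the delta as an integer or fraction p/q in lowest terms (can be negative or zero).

Old median = 19
After inserting x = 4: new sorted = [-13, -10, 3, 4, 15, 19, 20, 22, 23, 27]
New median = 17
Delta = 17 - 19 = -2

Answer: -2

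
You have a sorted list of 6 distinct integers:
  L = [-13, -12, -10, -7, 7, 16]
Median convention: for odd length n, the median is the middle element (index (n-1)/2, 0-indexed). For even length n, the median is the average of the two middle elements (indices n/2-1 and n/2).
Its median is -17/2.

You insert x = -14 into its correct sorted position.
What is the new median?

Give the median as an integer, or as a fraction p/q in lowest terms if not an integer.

Old list (sorted, length 6): [-13, -12, -10, -7, 7, 16]
Old median = -17/2
Insert x = -14
Old length even (6). Middle pair: indices 2,3 = -10,-7.
New length odd (7). New median = single middle element.
x = -14: 0 elements are < x, 6 elements are > x.
New sorted list: [-14, -13, -12, -10, -7, 7, 16]
New median = -10

Answer: -10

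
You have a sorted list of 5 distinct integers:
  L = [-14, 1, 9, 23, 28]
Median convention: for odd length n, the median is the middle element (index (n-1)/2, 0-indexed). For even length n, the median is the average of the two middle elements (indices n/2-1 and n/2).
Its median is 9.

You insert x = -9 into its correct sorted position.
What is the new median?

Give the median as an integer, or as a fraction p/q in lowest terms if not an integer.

Old list (sorted, length 5): [-14, 1, 9, 23, 28]
Old median = 9
Insert x = -9
Old length odd (5). Middle was index 2 = 9.
New length even (6). New median = avg of two middle elements.
x = -9: 1 elements are < x, 4 elements are > x.
New sorted list: [-14, -9, 1, 9, 23, 28]
New median = 5

Answer: 5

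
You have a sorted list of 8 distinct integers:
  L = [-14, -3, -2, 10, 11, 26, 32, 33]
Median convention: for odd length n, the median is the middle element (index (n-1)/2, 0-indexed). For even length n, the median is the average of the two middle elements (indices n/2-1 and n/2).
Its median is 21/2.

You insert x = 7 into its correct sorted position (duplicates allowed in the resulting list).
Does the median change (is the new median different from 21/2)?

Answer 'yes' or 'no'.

Old median = 21/2
Insert x = 7
New median = 10
Changed? yes

Answer: yes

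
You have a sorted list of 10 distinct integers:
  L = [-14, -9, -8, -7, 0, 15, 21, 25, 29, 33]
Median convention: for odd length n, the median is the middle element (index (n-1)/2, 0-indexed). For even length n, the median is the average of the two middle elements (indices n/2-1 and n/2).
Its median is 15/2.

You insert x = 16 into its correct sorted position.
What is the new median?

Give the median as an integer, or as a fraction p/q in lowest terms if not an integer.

Old list (sorted, length 10): [-14, -9, -8, -7, 0, 15, 21, 25, 29, 33]
Old median = 15/2
Insert x = 16
Old length even (10). Middle pair: indices 4,5 = 0,15.
New length odd (11). New median = single middle element.
x = 16: 6 elements are < x, 4 elements are > x.
New sorted list: [-14, -9, -8, -7, 0, 15, 16, 21, 25, 29, 33]
New median = 15

Answer: 15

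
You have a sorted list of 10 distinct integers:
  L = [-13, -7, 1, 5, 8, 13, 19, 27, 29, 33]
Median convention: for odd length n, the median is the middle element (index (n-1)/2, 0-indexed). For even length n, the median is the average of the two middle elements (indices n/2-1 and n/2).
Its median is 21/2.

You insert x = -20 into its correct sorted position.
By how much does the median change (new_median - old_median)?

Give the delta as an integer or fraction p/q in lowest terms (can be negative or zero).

Answer: -5/2

Derivation:
Old median = 21/2
After inserting x = -20: new sorted = [-20, -13, -7, 1, 5, 8, 13, 19, 27, 29, 33]
New median = 8
Delta = 8 - 21/2 = -5/2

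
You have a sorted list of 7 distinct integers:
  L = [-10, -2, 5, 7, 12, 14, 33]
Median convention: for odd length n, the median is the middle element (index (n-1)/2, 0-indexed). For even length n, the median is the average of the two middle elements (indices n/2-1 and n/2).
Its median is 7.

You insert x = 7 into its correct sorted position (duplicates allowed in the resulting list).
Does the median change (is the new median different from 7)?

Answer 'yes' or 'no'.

Old median = 7
Insert x = 7
New median = 7
Changed? no

Answer: no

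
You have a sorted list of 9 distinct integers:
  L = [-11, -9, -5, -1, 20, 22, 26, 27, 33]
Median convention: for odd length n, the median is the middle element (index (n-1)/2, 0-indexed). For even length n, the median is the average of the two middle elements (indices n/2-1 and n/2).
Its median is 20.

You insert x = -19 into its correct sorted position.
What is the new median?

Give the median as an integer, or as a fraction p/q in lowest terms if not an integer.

Old list (sorted, length 9): [-11, -9, -5, -1, 20, 22, 26, 27, 33]
Old median = 20
Insert x = -19
Old length odd (9). Middle was index 4 = 20.
New length even (10). New median = avg of two middle elements.
x = -19: 0 elements are < x, 9 elements are > x.
New sorted list: [-19, -11, -9, -5, -1, 20, 22, 26, 27, 33]
New median = 19/2

Answer: 19/2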